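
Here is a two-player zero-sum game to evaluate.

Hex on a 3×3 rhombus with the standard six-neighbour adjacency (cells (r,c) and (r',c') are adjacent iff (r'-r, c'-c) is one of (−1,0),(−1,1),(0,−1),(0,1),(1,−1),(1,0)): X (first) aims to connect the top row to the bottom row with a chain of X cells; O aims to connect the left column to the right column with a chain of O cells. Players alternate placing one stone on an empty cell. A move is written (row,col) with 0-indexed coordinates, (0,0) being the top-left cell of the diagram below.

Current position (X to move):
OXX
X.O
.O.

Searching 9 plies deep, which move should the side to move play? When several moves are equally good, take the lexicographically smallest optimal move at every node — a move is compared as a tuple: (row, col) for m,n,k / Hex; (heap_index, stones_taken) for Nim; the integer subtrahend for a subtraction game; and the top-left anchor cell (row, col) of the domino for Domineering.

X's best at [OXX/X.O/.O.]: (2,0)

ply 1, X at OXX/X.O/.O. | (1,1)=-1→OXX/XXO/.O.; (2,0)=+1→OXX/X.O/XO.*; (2,2)=-1→OXX/X.O/.OX
ply 2: OXX/X.O/XO. is terminal -1 (O); from OXX/X.O/.O. depth 9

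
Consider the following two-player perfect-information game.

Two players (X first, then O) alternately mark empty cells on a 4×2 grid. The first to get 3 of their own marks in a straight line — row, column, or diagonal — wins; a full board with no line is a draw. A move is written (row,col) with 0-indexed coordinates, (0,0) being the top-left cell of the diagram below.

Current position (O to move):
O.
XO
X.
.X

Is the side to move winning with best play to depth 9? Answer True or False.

O winning at [O./XO/X./.X]: False

[O./XO/X./.X] O move#1: (0,1):-1/OO/XO/X./.X, (2,1):-1/O./XO/XO/.X, (3,0):+0/O./XO/X./OX*
[O./XO/X./OX] X move#2: (0,1):+0/OX/XO/X./OX*, (2,1):+0/O./XO/XX/OX
[OX/XO/X./OX] O move#3: (2,1):+0/OX/XO/XO/OX*
[OX/XO/XO/OX] end (terminal +0, X#4); searched O./XO/X./.X to 9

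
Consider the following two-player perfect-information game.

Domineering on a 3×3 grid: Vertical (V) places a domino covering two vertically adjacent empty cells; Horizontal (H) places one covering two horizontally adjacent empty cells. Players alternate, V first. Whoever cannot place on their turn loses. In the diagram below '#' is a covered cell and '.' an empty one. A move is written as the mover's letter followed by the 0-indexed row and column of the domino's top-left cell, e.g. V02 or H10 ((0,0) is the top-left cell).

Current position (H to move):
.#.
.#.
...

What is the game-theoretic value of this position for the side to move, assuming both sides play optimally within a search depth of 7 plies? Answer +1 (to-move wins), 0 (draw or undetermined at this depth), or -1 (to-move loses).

ply 1, H at .#./.#./... | H20=-1→.#./.#./##.*; H21=-1→.#./.#./.##
ply 2, V at .#./.#./##. | V00=+1→##./##./##.*; V02=+1→.##/.##/##.; V12=+1→.#./.##/###
ply 3: ##./##./##. is terminal -1 (H); from .#./.#./... depth 7

value(.#./.#./..., H) = -1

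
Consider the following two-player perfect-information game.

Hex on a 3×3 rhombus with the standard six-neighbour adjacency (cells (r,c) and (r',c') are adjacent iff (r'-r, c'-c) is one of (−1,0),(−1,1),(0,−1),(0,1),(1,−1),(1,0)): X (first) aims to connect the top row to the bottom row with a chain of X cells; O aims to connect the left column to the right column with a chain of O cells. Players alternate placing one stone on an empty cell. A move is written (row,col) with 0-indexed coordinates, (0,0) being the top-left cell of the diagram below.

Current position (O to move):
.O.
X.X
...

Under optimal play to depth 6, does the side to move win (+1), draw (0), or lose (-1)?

value(.O./X.X/..., O) = -1

ply 1, O at .O./X.X/... | (0,0)=-1→OO./X.X/...*; (0,2)=-1→.OO/X.X/...; (1,1)=-1→.O./XOX/...; (2,0)=-1→.O./X.X/O..; (2,1)=-1→.O./X.X/.O.; (2,2)=-1→.O./X.X/..O
ply 2, X at OO./X.X/... | (0,2)=+1→OOX/X.X/...*; (1,1)=-1→OO./XXX/...; (2,0)=-1→OO./X.X/X..; (2,1)=-1→OO./X.X/.X.; (2,2)=-1→OO./X.X/..X
ply 3, O at OOX/X.X/... | (1,1)=-1→OOX/XOX/...*; (2,0)=-1→OOX/X.X/O..; (2,1)=-1→OOX/X.X/.O.; (2,2)=-1→OOX/X.X/..O
ply 4, X at OOX/XOX/... | (2,0)=+1→OOX/XOX/X..*; (2,1)=+1→OOX/XOX/.X.; (2,2)=+1→OOX/XOX/..X
ply 5, O at OOX/XOX/X.. | (2,1)=-1→OOX/XOX/XO.*; (2,2)=-1→OOX/XOX/X.O
ply 6, X at OOX/XOX/XO. | (2,2)=+1→OOX/XOX/XOX*
ply 7: OOX/XOX/XOX is terminal -1 (O); from .O./X.X/... depth 6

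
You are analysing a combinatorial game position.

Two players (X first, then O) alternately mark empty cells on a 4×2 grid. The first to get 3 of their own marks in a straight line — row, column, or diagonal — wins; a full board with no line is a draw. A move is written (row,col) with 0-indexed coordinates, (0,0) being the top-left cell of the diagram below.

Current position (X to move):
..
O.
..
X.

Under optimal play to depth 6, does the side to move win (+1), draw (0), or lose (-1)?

value(../O./../X., X) = 0

ply 1, X at ../O./../X. | (0,0)=+0→X./O./../X.*; (0,1)=+0→.X/O./../X.; (1,1)=+0→../OX/../X.; (2,0)=+0→../O./X./X.; (2,1)=+0→../O./.X/X.; (3,1)=+0→../O./../XX
ply 2, O at X./O./../X. | (0,1)=+0→XO/O./../X.*; (1,1)=+0→X./OO/../X.; (2,0)=+0→X./O./O./X.; (2,1)=+0→X./O./.O/X.; (3,1)=+0→X./O./../XO
ply 3, X at XO/O./../X. | (1,1)=+0→XO/OX/../X.*; (2,0)=+0→XO/O./X./X.; (2,1)=+0→XO/O./.X/X.; (3,1)=+0→XO/O./../XX
ply 4, O at XO/OX/../X. | (2,0)=+0→XO/OX/O./X.*; (2,1)=+0→XO/OX/.O/X.; (3,1)=+0→XO/OX/../XO
ply 5, X at XO/OX/O./X. | (2,1)=+0→XO/OX/OX/X.*; (3,1)=+0→XO/OX/O./XX
ply 6, O at XO/OX/OX/X. | (3,1)=+0→XO/OX/OX/XO*
ply 7: XO/OX/OX/XO is terminal +0 (X); from ../O./../X. depth 6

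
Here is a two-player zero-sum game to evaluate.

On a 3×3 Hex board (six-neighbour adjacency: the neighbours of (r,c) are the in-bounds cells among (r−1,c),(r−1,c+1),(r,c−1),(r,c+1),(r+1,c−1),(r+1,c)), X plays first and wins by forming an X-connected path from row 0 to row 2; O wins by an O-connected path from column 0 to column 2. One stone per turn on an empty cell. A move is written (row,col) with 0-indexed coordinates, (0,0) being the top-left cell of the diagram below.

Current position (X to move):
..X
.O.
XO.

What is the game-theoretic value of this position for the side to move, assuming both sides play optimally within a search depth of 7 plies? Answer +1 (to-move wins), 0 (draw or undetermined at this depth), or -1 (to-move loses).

ply 1, X at ..X/.O./XO. | (0,0)=-1→X.X/.O./XO.; (0,1)=-1→.XX/.O./XO.; (1,0)=+1→..X/XO./XO.*; (1,2)=+1→..X/.OX/XO.; (2,2)=+1→..X/.O./XOX
ply 2, O at ..X/XO./XO. | (0,0)=-1→O.X/XO./XO.*; (0,1)=-1→.OX/XO./XO.; (1,2)=-1→..X/XOO/XO.; (2,2)=-1→..X/XO./XOO
ply 3, X at O.X/XO./XO. | (0,1)=+1→OXX/XO./XO.*; (1,2)=+1→O.X/XOX/XO.; (2,2)=+1→O.X/XO./XOX
ply 4: OXX/XO./XO. is terminal -1 (O); from ..X/.O./XO. depth 7

value(..X/.O./XO., X) = +1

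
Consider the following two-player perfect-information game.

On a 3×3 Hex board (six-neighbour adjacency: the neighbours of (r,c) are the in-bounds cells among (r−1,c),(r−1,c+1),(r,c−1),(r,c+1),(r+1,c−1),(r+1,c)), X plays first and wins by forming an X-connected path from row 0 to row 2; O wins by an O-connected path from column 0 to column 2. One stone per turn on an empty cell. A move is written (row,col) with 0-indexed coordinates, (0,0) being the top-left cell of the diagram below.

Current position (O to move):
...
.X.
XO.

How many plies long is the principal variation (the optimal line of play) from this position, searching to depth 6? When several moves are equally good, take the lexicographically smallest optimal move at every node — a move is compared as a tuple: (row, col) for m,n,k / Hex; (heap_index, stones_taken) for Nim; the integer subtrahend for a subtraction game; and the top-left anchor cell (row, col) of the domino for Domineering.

[.../.X./XO.] O move#1: (0,0):-1/O../.X./XO.*, (0,1):-1/.O./.X./XO., (0,2):-1/..O/.X./XO., (1,0):-1/.../OX./XO., (1,2):-1/.../.XO/XO., (2,2):-1/.../.X./XOO
[O../.X./XO.] X move#2: (0,1):+1/OX./.X./XO.*, (0,2):+1/O.X/.X./XO., (1,0):+1/O../XX./XO., (1,2):+1/O../.XX/XO., (2,2):+1/O../.X./XOX
[OX./.X./XO.] end (terminal -1, O#3); searched .../.X./XO. to 6

PV length from [.../.X./XO.]: 2 plies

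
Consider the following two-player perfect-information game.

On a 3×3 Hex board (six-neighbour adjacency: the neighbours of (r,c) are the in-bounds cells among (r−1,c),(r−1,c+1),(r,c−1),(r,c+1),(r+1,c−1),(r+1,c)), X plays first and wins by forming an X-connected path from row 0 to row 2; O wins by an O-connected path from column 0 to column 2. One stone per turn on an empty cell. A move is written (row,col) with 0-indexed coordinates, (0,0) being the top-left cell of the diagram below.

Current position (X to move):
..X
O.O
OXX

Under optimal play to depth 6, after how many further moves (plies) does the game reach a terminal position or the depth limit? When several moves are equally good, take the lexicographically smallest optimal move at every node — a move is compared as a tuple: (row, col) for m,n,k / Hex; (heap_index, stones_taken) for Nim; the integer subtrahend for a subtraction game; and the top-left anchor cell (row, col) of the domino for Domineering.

[..X/O.O/OXX] X move#1: (0,0):-1/X.X/O.O/OXX, (0,1):-1/.XX/O.O/OXX, (1,1):+1/..X/OXO/OXX*
[..X/OXO/OXX] end (terminal -1, O#2); searched ..X/O.O/OXX to 6

PV length from [..X/O.O/OXX]: 1 ply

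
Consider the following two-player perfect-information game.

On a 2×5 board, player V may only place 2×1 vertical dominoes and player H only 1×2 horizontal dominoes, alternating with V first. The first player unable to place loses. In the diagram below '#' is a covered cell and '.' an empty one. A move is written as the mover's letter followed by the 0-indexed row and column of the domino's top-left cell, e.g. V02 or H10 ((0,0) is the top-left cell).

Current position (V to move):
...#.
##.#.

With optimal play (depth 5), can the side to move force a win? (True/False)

[...#./##.#.] V move#1: V02:+1/..##./####.*, V04:-1/...##/##.##
[..##./####.] H move#2: H00:-1/####./####.*
[####./####.] V move#3: V04:+1/#####/#####*
[#####/#####] end (terminal -1, H#4); searched ...#./##.#. to 5

V winning at [...#./##.#.]: True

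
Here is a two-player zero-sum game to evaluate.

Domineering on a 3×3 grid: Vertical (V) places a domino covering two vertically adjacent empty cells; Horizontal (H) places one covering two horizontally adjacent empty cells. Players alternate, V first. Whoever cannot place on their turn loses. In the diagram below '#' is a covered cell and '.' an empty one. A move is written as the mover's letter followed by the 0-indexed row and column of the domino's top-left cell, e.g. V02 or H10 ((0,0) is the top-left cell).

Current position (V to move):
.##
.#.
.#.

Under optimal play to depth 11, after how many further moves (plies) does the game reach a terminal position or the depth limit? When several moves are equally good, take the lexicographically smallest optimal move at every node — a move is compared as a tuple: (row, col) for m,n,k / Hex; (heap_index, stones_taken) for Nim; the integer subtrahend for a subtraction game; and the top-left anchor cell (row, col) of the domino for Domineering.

[.##/.#./.#.] V move#1: V00:+1/###/##./.#.*, V10:+1/.##/##./##., V12:+1/.##/.##/.##
[###/##./.#.] end (terminal -1, H#2); searched .##/.#./.#. to 11

PV length from [.##/.#./.#.]: 1 ply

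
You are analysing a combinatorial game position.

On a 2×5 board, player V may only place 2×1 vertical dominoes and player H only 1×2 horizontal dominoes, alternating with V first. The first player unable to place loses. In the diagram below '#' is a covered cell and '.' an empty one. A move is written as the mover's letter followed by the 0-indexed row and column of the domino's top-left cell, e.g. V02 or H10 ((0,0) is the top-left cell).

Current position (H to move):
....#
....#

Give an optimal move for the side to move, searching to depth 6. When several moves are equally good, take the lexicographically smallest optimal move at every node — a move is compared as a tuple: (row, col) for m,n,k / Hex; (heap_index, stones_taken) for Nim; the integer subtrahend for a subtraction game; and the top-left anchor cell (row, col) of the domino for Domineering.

ply 1, H at ....#/....# | H00=-1→##..#/....#; H01=+1→.##.#/....#*; H02=-1→..###/....#; H10=-1→....#/##..#; H11=+1→....#/.##.#; H12=-1→....#/..###
ply 2, V at .##.#/....# | V00=-1→###.#/#...#*; V03=-1→.####/...##
ply 3, H at ###.#/#...# | H11=-1→###.#/###.#; H12=+1→###.#/#.###*
ply 4: ###.#/#.### is terminal -1 (V); from ....#/....# depth 6

H's best at [....#/....#]: H01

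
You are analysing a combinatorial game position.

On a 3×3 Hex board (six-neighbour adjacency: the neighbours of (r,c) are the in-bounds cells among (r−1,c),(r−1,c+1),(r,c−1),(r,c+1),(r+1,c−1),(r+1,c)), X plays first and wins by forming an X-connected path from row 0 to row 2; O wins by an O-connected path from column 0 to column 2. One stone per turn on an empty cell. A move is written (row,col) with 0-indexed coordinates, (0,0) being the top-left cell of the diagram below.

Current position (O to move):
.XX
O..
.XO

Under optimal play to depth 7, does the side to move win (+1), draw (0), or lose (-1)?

ply 1, O at .XX/O../.XO | (0,0)=-1→OXX/O../.XO*; (1,1)=-1→.XX/OO./.XO; (1,2)=-1→.XX/O.O/.XO; (2,0)=-1→.XX/O../OXO
ply 2, X at OXX/O../.XO | (1,1)=+1→OXX/OX./.XO*; (1,2)=+1→OXX/O.X/.XO; (2,0)=+1→OXX/O../XXO
ply 3: OXX/OX./.XO is terminal -1 (O); from .XX/O../.XO depth 7

value(.XX/O../.XO, O) = -1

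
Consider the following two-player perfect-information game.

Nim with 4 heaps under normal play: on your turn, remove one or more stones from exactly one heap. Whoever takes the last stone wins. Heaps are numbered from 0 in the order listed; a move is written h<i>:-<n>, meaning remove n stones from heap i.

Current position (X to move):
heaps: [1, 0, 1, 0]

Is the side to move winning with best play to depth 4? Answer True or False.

[(1,0,1,0)] X move#1: h0:-1:-1/(0,0,1,0)*, h2:-1:-1/(1,0,0,0)
[(0,0,1,0)] O move#2: h2:-1:+1/(0,0,0,0)*
[(0,0,0,0)] end (terminal -1, X#3); searched (1,0,1,0) to 4

X winning at [(1,0,1,0)]: False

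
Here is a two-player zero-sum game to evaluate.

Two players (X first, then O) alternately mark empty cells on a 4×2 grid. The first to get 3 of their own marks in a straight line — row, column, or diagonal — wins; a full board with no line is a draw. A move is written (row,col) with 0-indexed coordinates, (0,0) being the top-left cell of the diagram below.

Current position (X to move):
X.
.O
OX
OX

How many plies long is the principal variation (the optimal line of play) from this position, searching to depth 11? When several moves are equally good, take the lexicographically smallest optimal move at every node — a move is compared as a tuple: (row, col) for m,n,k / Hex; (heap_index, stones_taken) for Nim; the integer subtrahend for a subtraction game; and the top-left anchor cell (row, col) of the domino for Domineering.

PV length from [X./.O/OX/OX]: 2 plies

p1 X@[X./.O/OX/OX]: (0,1)[XX/.O/OX/OX]-1 (1,0)[X./XO/OX/OX]+0*
p2 O@[X./XO/OX/OX]: (0,1)[XO/XO/OX/OX]+0*
p3 X@[XO/XO/OX/OX] terminal +0; root [X./.O/OX/OX] d11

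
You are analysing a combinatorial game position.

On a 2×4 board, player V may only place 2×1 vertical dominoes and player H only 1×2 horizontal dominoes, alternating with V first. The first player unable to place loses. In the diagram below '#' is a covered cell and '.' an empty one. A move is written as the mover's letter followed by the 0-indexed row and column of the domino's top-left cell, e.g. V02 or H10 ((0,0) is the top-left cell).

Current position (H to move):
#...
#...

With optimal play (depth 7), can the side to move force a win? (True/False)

ply 1, H at #.../#... | H01=+1→###./#...*; H02=+1→#.##/#...; H11=+1→#.../###.; H12=+1→#.../#.##
ply 2, V at ###./#... | V03=-1→####/#..#*
ply 3, H at ####/#..# | H11=+1→####/####*
ply 4: ####/#### is terminal -1 (V); from #.../#... depth 7

H winning at [#.../#...]: True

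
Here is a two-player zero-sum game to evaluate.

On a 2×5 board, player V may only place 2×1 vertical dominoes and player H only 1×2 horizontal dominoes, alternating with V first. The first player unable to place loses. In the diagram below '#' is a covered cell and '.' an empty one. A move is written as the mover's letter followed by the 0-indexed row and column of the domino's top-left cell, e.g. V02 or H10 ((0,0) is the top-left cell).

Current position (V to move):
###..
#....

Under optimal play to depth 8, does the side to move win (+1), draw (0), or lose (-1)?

ply 1, V at ###../#.... | V03=+1→####./#..#.*; V04=-1→###.#/#...#
ply 2, H at ####./#..#. | H11=-1→####./####.*
ply 3, V at ####./####. | V04=+1→#####/#####*
ply 4: #####/##### is terminal -1 (H); from ###../#.... depth 8

value(###../#...., V) = +1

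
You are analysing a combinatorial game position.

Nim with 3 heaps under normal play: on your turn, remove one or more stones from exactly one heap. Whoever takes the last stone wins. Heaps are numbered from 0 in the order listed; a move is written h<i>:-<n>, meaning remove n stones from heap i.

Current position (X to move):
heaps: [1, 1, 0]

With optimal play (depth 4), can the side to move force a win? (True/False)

[(1,1,0)] X move#1: h0:-1:-1/(0,1,0)*, h1:-1:-1/(1,0,0)
[(0,1,0)] O move#2: h1:-1:+1/(0,0,0)*
[(0,0,0)] end (terminal -1, X#3); searched (1,1,0) to 4

X winning at [(1,1,0)]: False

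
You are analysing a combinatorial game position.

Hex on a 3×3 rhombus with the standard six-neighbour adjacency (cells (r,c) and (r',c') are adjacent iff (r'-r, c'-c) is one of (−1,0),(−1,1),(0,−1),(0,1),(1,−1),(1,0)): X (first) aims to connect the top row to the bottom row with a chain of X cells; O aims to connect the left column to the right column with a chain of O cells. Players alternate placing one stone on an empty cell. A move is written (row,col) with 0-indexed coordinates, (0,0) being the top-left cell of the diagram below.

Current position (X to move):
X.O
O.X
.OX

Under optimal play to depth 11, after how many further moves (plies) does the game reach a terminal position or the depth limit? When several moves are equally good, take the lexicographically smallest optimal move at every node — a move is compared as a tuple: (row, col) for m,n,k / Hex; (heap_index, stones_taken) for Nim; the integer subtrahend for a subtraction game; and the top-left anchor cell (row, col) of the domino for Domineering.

ply 1, X at X.O/O.X/.OX | (0,1)=-1→XXO/O.X/.OX*; (1,1)=-1→X.O/OXX/.OX; (2,0)=-1→X.O/O.X/XOX
ply 2, O at XXO/O.X/.OX | (1,1)=+1→XXO/OOX/.OX*; (2,0)=-1→XXO/O.X/OOX
ply 3: XXO/OOX/.OX is terminal -1 (X); from X.O/O.X/.OX depth 11

PV length from [X.O/O.X/.OX]: 2 plies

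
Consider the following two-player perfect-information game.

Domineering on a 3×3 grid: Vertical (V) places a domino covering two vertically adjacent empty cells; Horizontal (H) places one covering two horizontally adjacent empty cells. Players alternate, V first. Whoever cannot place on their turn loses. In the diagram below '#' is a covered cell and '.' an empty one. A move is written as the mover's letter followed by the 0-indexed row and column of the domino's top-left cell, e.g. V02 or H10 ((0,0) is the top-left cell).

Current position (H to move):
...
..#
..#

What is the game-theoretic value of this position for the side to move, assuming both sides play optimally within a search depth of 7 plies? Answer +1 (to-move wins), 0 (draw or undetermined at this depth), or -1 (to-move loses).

value(.../..#/..#, H) = +1

ply 1, H at .../..#/..# | H00=-1→##./..#/..#; H01=-1→.##/..#/..#; H10=+1→.../###/..#*; H20=-1→.../..#/###
ply 2: .../###/..# is terminal -1 (V); from .../..#/..# depth 7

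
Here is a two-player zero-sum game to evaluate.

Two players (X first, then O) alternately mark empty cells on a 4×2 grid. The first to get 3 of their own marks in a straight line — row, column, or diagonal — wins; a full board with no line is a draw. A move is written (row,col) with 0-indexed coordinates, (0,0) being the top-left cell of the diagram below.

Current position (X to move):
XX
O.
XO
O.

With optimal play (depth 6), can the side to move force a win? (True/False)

[XX/O./XO/O.] X move#1: (1,1):+0/XX/OX/XO/O.*, (3,1):+0/XX/O./XO/OX
[XX/OX/XO/O.] O move#2: (3,1):+0/XX/OX/XO/OO*
[XX/OX/XO/OO] end (terminal +0, X#3); searched XX/O./XO/O. to 6

X winning at [XX/O./XO/O.]: False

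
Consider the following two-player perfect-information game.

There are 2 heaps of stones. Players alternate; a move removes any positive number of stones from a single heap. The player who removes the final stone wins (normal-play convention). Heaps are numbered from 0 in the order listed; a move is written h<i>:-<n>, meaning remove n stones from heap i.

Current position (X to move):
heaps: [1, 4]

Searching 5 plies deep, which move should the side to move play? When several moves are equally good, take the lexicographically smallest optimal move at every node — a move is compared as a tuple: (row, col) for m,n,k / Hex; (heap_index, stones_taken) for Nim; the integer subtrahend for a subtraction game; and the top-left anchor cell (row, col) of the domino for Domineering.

[(1,4)] X move#1: h0:-1:-1/(0,4), h1:-1:-1/(1,3), h1:-2:-1/(1,2), h1:-3:+1/(1,1)*, h1:-4:-1/(1,0)
[(1,1)] O move#2: h0:-1:-1/(0,1)*, h1:-1:-1/(1,0)
[(0,1)] X move#3: h1:-1:+1/(0,0)*
[(0,0)] end (terminal -1, O#4); searched (1,4) to 5

X's best at [(1,4)]: h1:-3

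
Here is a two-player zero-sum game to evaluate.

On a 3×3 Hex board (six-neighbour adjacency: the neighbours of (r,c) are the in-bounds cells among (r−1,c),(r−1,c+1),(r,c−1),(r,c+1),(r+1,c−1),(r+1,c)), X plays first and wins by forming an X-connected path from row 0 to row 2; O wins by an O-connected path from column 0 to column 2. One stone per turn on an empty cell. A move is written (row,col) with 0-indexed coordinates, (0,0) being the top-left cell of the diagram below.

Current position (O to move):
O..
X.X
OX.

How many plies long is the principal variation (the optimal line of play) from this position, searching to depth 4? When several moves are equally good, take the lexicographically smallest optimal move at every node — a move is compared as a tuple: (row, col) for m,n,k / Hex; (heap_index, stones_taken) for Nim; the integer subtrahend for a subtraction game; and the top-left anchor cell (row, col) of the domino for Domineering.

PV length from [O../X.X/OX.]: 3 plies

ply 1, O at O../X.X/OX. | (0,1)=-1→OO./X.X/OX.; (0,2)=+1→O.O/X.X/OX.*; (1,1)=-1→O../XOX/OX.; (2,2)=-1→O../X.X/OXO
ply 2, X at O.O/X.X/OX. | (0,1)=-1→OXO/X.X/OX.*; (1,1)=-1→O.O/XXX/OX.; (2,2)=-1→O.O/X.X/OXX
ply 3, O at OXO/X.X/OX. | (1,1)=+1→OXO/XOX/OX.*; (2,2)=-1→OXO/X.X/OXO
ply 4: OXO/XOX/OX. is terminal -1 (X); from O../X.X/OX. depth 4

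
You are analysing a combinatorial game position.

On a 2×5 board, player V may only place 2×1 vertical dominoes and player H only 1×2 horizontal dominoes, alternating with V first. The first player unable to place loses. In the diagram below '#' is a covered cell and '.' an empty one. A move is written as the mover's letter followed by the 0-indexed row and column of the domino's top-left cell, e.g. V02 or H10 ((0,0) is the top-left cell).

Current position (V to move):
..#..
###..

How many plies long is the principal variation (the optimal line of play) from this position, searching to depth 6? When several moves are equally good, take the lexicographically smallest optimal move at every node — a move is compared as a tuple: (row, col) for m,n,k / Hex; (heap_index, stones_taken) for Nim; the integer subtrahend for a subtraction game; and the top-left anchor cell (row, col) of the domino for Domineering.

[..#../###..] V move#1: V03:+1/..##./####.*, V04:+1/..#.#/###.#
[..##./####.] H move#2: H00:-1/####./####.*
[####./####.] V move#3: V04:+1/#####/#####*
[#####/#####] end (terminal -1, H#4); searched ..#../###.. to 6

PV length from [..#../###..]: 3 plies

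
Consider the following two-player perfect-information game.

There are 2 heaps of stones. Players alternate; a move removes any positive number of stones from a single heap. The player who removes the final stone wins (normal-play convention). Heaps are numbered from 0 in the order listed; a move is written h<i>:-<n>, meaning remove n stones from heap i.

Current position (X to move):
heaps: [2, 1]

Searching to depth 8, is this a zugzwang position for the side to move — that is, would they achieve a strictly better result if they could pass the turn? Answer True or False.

ply 1, X at (2,1) | h0:-1=+1→(1,1)*; h0:-2=-1→(0,1); h1:-1=-1→(2,0)
ply 2, O at (1,1) | h0:-1=-1→(0,1)*; h1:-1=-1→(1,0)
ply 3, X at (0,1) | h1:-1=+1→(0,0)*
ply 4: (0,0) is terminal -1 (O); from (2,1) depth 8
suppose X passes — search the same position with O to move:
pass> ply 1, O at (2,1) | h0:-1=+1→(1,1)*; h0:-2=-1→(0,1); h1:-1=-1→(2,0)
pass> ply 2, X at (1,1) | h0:-1=-1→(0,1)*; h1:-1=-1→(1,0)
pass> ply 3, O at (0,1) | h1:-1=+1→(0,0)*
pass> ply 4: (0,0) is terminal -1 (X); from (2,1) depth 8
for X: play +1, pass -1

zugzwang((2,1), X) = False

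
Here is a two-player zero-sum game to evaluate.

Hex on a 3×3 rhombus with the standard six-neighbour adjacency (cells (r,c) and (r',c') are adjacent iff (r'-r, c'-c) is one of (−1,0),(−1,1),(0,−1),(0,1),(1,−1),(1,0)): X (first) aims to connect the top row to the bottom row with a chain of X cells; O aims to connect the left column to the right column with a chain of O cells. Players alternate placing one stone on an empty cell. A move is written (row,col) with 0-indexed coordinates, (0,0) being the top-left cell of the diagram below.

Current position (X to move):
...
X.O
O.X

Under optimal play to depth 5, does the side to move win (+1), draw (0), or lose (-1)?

[.../X.O/O.X] X move#1: (0,0):-1/X../X.O/O.X*, (0,1):-1/.X./X.O/O.X, (0,2):-1/..X/X.O/O.X, (1,1):-1/.../XXO/O.X, (2,1):-1/.../X.O/OXX
[X../X.O/O.X] O move#2: (0,1):+1/XO./X.O/O.X*, (0,2):+1/X.O/X.O/O.X, (1,1):+1/X../XOO/O.X, (2,1):+1/X../X.O/OOX
[XO./X.O/O.X] X move#3: (0,2):-1/XOX/X.O/O.X*, (1,1):-1/XO./XXO/O.X, (2,1):-1/XO./X.O/OXX
[XOX/X.O/O.X] O move#4: (1,1):+1/XOX/XOO/O.X*, (2,1):+1/XOX/X.O/OOX
[XOX/XOO/O.X] end (terminal -1, X#5); searched .../X.O/O.X to 5

value(.../X.O/O.X, X) = -1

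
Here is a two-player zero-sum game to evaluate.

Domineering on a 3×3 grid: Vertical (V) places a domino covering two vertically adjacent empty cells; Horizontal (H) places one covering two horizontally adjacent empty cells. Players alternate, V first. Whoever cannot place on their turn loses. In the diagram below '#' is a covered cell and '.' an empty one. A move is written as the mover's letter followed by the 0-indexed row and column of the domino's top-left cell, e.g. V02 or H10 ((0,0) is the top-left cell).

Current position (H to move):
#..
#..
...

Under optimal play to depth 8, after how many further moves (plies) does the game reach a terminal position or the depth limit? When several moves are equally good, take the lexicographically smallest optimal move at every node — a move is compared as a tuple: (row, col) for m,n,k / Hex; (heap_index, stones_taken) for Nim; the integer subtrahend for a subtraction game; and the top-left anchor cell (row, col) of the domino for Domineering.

p1 H@[#../#../...]: H01[###/#../...]-1 H11[#../###/...]+1* H20[#../#../##.]-1 H21[#../#../.##]-1
p2 V@[#../###/...] terminal -1; root [#../#../...] d8

PV length from [#../#../...]: 1 ply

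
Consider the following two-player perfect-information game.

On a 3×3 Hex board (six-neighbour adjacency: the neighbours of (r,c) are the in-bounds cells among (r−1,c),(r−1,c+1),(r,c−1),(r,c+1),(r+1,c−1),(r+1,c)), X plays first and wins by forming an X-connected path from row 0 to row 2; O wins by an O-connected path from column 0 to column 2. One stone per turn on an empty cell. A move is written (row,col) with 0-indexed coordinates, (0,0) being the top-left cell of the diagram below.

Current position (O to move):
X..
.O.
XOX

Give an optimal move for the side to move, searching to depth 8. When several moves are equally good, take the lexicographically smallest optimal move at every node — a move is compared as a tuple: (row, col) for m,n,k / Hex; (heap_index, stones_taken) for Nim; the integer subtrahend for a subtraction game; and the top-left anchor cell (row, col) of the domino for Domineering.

O's best at [X../.O./XOX]: (1,0)

p1 O@[X../.O./XOX]: (0,1)[XO./.O./XOX]-1 (0,2)[X.O/.O./XOX]-1 (1,0)[X../OO./XOX]+1* (1,2)[X../.OO/XOX]-1
p2 X@[X../OO./XOX]: (0,1)[XX./OO./XOX]-1* (0,2)[X.X/OO./XOX]-1 (1,2)[X../OOX/XOX]-1
p3 O@[XX./OO./XOX]: (0,2)[XXO/OO./XOX]+1* (1,2)[XX./OOO/XOX]+1
p4 X@[XXO/OO./XOX] terminal -1; root [X../.O./XOX] d8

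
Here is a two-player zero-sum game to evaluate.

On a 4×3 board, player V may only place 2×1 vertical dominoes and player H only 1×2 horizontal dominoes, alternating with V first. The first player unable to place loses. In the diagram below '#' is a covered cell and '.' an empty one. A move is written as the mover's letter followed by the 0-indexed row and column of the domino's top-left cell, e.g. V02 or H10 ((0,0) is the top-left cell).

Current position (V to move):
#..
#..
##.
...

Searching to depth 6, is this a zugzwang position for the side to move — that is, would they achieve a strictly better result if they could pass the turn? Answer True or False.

ply 1, V at #../#../##./... | V01=+1→##./##./##./...*; V02=+1→#.#/#.#/##./...; V12=-1→#../#.#/###/...; V22=-1→#../#../###/..#
ply 2, H at ##./##./##./... | H30=-1→##./##./##./##.*; H31=-1→##./##./##./.##
ply 3, V at ##./##./##./##. | V02=+1→###/###/##./##.*; V12=+1→##./###/###/##.; V22=+1→##./##./###/###
ply 4: ###/###/##./##. is terminal -1 (H); from #../#../##./... depth 6
pass branch (H moves first from the same position):
  | ply 1, H at #../#../##./... | H01=+1→###/#../##./...*; H11=+1→#../###/##./...; H30=-1→#../#../##./##.; H31=-1→#../#../##./.##
  | ply 2, V at ###/#../##./... | V12=-1→###/#.#/###/...*; V22=-1→###/#../###/..#
  | ply 3, H at ###/#.#/###/... | H30=+1→###/#.#/###/##.*; H31=+1→###/#.#/###/.##
  | ply 4: ###/#.#/###/##. is terminal -1 (V); from #../#../##./... depth 6
V moving scores +1; V passing scores -1

zugzwang(#../#../##./..., V) = False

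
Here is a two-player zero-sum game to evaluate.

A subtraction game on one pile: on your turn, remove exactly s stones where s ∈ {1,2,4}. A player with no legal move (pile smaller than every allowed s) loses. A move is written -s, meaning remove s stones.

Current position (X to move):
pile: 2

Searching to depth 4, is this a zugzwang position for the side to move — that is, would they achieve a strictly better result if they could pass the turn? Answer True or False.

[2] X move#1: -1:-1/1, -2:+1/0*
[0] end (terminal -1, O#2); searched 2 to 4
pass branch (O moves first from the same position):
  | [2] O move#1: -1:-1/1, -2:+1/0*
  | [0] end (terminal -1, X#2); searched 2 to 4
X moving scores +1; X passing scores -1

zugzwang(2, X) = False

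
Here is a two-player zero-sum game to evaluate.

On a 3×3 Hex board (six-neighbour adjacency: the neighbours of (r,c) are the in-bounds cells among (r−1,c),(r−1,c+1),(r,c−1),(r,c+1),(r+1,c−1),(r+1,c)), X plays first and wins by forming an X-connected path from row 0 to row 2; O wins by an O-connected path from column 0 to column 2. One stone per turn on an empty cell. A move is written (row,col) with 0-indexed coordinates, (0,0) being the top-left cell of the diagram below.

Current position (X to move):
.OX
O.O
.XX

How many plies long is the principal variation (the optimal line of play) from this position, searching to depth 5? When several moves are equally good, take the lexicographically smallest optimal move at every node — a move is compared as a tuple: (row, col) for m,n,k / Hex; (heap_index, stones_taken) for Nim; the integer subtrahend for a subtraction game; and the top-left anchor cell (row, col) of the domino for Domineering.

PV length from [.OX/O.O/.XX]: 1 ply

ply 1, X at .OX/O.O/.XX | (0,0)=-1→XOX/O.O/.XX; (1,1)=+1→.OX/OXO/.XX*; (2,0)=-1→.OX/O.O/XXX
ply 2: .OX/OXO/.XX is terminal -1 (O); from .OX/O.O/.XX depth 5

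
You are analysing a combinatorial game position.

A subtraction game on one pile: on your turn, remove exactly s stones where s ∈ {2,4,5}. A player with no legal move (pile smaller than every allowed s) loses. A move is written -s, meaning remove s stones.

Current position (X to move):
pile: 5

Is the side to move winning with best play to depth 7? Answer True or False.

X winning at [5]: True

p1 X@[5]: -2[3]-1 -4[1]+1* -5[0]+1
p2 O@[1] terminal -1; root [5] d7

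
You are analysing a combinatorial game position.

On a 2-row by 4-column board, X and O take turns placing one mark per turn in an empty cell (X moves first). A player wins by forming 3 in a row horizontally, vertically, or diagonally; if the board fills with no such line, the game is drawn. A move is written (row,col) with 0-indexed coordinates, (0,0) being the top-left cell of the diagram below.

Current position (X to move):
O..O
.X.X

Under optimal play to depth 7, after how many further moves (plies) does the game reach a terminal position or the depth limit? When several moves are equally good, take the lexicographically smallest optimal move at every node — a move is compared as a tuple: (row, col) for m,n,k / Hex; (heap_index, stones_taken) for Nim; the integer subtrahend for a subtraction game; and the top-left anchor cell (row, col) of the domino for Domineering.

PV length from [O..O/.X.X]: 1 ply

ply 1, X at O..O/.X.X | (0,1)=+0→OX.O/.X.X; (0,2)=+0→O.XO/.X.X; (1,0)=+0→O..O/XX.X; (1,2)=+1→O..O/.XXX*
ply 2: O..O/.XXX is terminal -1 (O); from O..O/.X.X depth 7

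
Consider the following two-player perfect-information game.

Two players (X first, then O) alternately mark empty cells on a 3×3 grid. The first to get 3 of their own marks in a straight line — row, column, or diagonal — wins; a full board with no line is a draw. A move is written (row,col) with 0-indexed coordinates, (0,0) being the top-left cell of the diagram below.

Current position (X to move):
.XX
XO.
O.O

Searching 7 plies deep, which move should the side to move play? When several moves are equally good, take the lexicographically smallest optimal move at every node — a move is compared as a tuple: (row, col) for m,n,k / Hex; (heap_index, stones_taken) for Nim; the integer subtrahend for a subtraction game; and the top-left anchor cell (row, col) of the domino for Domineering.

[.XX/XO./O.O] X move#1: (0,0):+1/XXX/XO./O.O*, (1,2):-1/.XX/XOX/O.O, (2,1):-1/.XX/XO./OXO
[XXX/XO./O.O] end (terminal -1, O#2); searched .XX/XO./O.O to 7

X's best at [.XX/XO./O.O]: (0,0)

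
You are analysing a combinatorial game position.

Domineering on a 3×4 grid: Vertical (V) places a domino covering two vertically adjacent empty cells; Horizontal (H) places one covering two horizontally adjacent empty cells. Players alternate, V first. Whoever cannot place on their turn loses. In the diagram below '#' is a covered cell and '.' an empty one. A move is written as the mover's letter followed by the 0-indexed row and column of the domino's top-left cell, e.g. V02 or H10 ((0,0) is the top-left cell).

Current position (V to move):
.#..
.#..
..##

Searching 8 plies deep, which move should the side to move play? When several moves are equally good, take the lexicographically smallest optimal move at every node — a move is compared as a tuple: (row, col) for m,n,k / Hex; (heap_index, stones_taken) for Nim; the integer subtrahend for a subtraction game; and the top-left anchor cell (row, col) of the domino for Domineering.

ply 1, V at .#../.#../..## | V00=-1→##../##../..##; V02=+1→.##./.##./..##*; V03=+1→.#.#/.#.#/..##; V10=-1→.#../##../#.##
ply 2, H at .##./.##./..## | H20=-1→.##./.##./####*
ply 3, V at .##./.##./#### | V00=+1→###./###./####*; V03=+1→.###/.###/####
ply 4: ###./###./#### is terminal -1 (H); from .#../.#../..## depth 8

V's best at [.#../.#../..##]: V02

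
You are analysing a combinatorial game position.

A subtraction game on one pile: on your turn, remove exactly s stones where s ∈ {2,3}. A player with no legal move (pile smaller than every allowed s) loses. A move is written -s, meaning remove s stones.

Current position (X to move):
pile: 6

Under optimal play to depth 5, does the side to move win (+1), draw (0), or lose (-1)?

p1 X@[6]: -2[4]-1* -3[3]-1
p2 O@[4]: -2[2]-1 -3[1]+1*
p3 X@[1] terminal -1; root [6] d5

value(6, X) = -1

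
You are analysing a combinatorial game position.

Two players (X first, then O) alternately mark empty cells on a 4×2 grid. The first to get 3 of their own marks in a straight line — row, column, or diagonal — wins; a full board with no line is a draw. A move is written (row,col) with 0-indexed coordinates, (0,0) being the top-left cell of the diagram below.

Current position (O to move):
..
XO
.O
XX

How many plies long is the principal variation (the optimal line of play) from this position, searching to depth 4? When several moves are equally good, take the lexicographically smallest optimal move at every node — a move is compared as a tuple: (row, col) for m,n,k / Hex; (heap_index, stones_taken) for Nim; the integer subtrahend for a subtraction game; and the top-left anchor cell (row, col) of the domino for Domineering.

PV length from [../XO/.O/XX]: 1 ply

p1 O@[../XO/.O/XX]: (0,0)[O./XO/.O/XX]-1 (0,1)[.O/XO/.O/XX]+1* (2,0)[../XO/OO/XX]+0
p2 X@[.O/XO/.O/XX] terminal -1; root [../XO/.O/XX] d4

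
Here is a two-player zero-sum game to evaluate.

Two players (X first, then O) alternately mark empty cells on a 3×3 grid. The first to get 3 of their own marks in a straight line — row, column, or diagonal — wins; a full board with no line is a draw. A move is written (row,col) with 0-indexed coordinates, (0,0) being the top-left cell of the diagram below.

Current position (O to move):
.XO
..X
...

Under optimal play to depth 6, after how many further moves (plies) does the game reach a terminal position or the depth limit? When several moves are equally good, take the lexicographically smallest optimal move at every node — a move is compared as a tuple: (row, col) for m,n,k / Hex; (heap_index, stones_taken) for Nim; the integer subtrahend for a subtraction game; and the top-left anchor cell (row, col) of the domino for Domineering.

p1 O@[.XO/..X/...]: (0,0)[OXO/..X/...]-1 (1,0)[.XO/O.X/...]+0* (1,1)[.XO/.OX/...]+0 (2,0)[.XO/..X/O..]-1 (2,1)[.XO/..X/.O.]+0 (2,2)[.XO/..X/..O]-1
p2 X@[.XO/O.X/...]: (0,0)[XXO/O.X/...]+0* (1,1)[.XO/OXX/...]+0 (2,0)[.XO/O.X/X..]+0 (2,1)[.XO/O.X/.X.]+0 (2,2)[.XO/O.X/..X]-1
p3 O@[XXO/O.X/...]: (1,1)[XXO/OOX/...]+0* (2,0)[XXO/O.X/O..]-1 (2,1)[XXO/O.X/.O.]+0 (2,2)[XXO/O.X/..O]+0
p4 X@[XXO/OOX/...]: (2,0)[XXO/OOX/X..]+0* (2,1)[XXO/OOX/.X.]-1 (2,2)[XXO/OOX/..X]-1
p5 O@[XXO/OOX/X..]: (2,1)[XXO/OOX/XO.]+0* (2,2)[XXO/OOX/X.O]+0
p6 X@[XXO/OOX/XO.]: (2,2)[XXO/OOX/XOX]+0*
p7 O@[XXO/OOX/XOX] terminal +0; root [.XO/..X/...] d6

PV length from [.XO/..X/...]: 6 plies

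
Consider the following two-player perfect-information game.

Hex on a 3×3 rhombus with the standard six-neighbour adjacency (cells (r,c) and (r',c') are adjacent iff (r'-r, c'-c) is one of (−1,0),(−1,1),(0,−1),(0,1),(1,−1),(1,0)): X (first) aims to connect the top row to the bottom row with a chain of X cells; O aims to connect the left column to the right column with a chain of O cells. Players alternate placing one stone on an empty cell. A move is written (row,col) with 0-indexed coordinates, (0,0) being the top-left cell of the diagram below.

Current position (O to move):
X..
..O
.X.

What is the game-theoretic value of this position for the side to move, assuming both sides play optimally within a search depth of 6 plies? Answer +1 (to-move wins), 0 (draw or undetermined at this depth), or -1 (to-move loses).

p1 O@[X../..O/.X.]: (0,1)[XO./..O/.X.]-1 (0,2)[X.O/..O/.X.]-1 (1,0)[X../O.O/.X.]-1 (1,1)[X../.OO/.X.]+1* (2,0)[X../..O/OX.]-1 (2,2)[X../..O/.XO]-1
p2 X@[X../.OO/.X.]: (0,1)[XX./.OO/.X.]-1* (0,2)[X.X/.OO/.X.]-1 (1,0)[X../XOO/.X.]-1 (2,0)[X../.OO/XX.]-1 (2,2)[X../.OO/.XX]-1
p3 O@[XX./.OO/.X.]: (0,2)[XXO/.OO/.X.]+1* (1,0)[XX./OOO/.X.]+1 (2,0)[XX./.OO/OX.]+1 (2,2)[XX./.OO/.XO]+1
p4 X@[XXO/.OO/.X.]: (1,0)[XXO/XOO/.X.]-1* (2,0)[XXO/.OO/XX.]-1 (2,2)[XXO/.OO/.XX]-1
p5 O@[XXO/XOO/.X.]: (2,0)[XXO/XOO/OX.]+1* (2,2)[XXO/XOO/.XO]-1
p6 X@[XXO/XOO/OX.] terminal -1; root [X../..O/.X.] d6

value(X../..O/.X., O) = +1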